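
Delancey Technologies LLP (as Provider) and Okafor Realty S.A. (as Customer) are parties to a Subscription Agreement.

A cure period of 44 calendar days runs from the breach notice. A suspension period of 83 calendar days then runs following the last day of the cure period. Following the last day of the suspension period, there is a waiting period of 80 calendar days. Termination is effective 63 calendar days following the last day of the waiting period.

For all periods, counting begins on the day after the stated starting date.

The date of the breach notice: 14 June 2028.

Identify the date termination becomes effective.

11 March 2029

The last day of the cure period: 14 June 2028 + 44 days = 28 July 2028.
Adding 83 calendar days to 28 July 2028 gives 19 October 2028, which is the last day of the suspension period.
Adding 80 calendar days to 19 October 2028 gives 7 January 2029, which is the last day of the waiting period.
Adding 63 calendar days to 7 January 2029 gives 11 March 2029, which is the date termination becomes effective.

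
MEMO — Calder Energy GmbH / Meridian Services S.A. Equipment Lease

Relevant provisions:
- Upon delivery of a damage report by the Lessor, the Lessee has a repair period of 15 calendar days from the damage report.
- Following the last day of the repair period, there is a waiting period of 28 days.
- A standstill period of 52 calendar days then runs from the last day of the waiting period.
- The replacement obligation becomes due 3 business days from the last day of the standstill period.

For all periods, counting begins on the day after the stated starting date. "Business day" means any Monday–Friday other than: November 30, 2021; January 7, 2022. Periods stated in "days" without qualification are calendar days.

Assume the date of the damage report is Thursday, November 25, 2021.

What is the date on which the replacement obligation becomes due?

The last day of the repair period: 15 calendar days after November 25, 2021 is December 10, 2021.
The last day of the waiting period: 28 calendar days after December 10, 2021 is January 7, 2022.
The last day of the standstill period: 52 calendar days after January 7, 2022 is February 28, 2022.
The date on which the replacement obligation becomes due: counting 3 business days from Monday, February 28, 2022 (Mar 1, Mar 2, Mar 3, skipping weekends) reaches Thursday, March 3, 2022.

March 3, 2022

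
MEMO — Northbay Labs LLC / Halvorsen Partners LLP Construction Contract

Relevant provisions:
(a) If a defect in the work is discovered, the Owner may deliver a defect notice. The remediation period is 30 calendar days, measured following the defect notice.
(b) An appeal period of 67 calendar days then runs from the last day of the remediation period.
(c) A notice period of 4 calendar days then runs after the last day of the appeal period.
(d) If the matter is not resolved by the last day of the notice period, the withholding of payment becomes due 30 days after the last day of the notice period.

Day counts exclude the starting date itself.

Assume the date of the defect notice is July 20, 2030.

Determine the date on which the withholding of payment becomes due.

November 28, 2030

Adding 30 calendar days to July 20, 2030 gives August 19, 2030, which is the last day of the remediation period.
The last day of the appeal period: 67 calendar days after August 19, 2030 is October 25, 2030.
The last day of the notice period: October 25, 2030 + 4 days = October 29, 2030.
Adding 30 calendar days to October 29, 2030 gives November 28, 2030, which is the date on which the withholding of payment becomes due.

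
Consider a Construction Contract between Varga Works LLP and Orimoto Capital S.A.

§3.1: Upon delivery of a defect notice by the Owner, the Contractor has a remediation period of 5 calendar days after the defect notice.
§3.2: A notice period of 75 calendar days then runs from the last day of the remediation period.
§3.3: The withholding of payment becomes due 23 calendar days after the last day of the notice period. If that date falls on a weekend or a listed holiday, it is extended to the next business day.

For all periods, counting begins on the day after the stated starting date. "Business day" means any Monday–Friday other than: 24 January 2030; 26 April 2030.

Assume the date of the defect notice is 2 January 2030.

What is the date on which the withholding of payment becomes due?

15 April 2030

The last day of the remediation period: 2 January 2030 + 5 days = 7 January 2030.
The last day of the notice period: 7 January 2030 + 75 days = 23 March 2030.
The date on which the withholding of payment becomes due: 23 March 2030 + 23 days = 15 April 2030. 15 April 2030 is a Monday and is not a listed holiday, so no roll-forward applies.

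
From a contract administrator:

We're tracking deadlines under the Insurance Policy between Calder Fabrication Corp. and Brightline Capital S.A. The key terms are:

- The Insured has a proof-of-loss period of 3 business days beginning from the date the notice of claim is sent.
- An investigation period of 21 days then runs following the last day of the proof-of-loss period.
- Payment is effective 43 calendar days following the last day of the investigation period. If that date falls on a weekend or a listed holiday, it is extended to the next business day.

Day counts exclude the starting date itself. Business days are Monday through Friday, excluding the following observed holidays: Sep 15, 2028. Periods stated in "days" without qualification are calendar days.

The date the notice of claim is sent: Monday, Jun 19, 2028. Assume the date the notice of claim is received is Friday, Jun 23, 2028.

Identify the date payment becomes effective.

Aug 25, 2028

From Monday, Jun 19, 2028, 3 business days (Jun 20, Jun 21, Jun 22, skipping weekends) brings us to Thursday, Jun 22, 2028, which is the last day of the proof-of-loss period.
Adding 21 calendar days to Jun 22, 2028 gives Jul 13, 2028, which is the last day of the investigation period.
The date payment becomes effective: Jul 13, 2028 + 43 days = Aug 25, 2028. Aug 25, 2028 is a Friday and is not a listed holiday, so no roll-forward applies.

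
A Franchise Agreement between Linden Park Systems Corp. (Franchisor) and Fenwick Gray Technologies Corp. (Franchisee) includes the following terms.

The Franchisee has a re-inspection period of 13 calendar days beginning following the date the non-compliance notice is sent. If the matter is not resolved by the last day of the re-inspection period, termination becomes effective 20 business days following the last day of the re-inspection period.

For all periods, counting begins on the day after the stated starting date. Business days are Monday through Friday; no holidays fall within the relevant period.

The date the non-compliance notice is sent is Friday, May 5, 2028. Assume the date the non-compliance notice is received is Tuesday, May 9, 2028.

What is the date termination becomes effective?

Jun 15, 2028

The last day of the re-inspection period: May 5, 2028 + 13 days = May 18, 2028.
From Thursday, May 18, 2028, 20 business days (May 19, May 22, May 23, May 24, …, Jun 13, Jun 14, Jun 15, skipping weekends) brings us to Thursday, Jun 15, 2028, which is the date termination becomes effective.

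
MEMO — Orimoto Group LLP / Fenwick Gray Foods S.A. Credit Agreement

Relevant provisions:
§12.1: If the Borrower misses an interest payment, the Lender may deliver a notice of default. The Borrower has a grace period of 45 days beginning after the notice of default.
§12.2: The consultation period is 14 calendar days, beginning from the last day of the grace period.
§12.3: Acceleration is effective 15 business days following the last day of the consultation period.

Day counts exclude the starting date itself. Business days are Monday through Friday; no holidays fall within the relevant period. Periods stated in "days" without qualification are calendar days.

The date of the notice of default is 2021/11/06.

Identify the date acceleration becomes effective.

2022/01/25

Adding 45 calendar days to 2021/11/06 gives 2021/12/21, which is the last day of the grace period.
Adding 14 calendar days to 2021/12/21 gives 2022/01/04, which is the last day of the consultation period.
The date acceleration becomes effective: counting 15 business days from Tuesday, 2022/01/04 (Jan 5, Jan 6, Jan 7, Jan 10, …, Jan 21, Jan 24, Jan 25, skipping weekends) reaches Tuesday, 2022/01/25.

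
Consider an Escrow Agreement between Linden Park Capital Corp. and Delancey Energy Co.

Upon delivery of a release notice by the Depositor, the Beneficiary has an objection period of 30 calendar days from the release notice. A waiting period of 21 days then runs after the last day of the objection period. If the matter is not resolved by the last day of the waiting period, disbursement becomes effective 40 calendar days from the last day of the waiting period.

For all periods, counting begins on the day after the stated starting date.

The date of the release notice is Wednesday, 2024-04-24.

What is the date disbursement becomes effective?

The last day of the objection period: 30 calendar days after 2024-04-24 is 2024-05-24.
Adding 21 calendar days to 2024-05-24 gives 2024-06-14, which is the last day of the waiting period.
Adding 40 calendar days to 2024-06-14 gives 2024-07-24, which is the date disbursement becomes effective.

2024-07-24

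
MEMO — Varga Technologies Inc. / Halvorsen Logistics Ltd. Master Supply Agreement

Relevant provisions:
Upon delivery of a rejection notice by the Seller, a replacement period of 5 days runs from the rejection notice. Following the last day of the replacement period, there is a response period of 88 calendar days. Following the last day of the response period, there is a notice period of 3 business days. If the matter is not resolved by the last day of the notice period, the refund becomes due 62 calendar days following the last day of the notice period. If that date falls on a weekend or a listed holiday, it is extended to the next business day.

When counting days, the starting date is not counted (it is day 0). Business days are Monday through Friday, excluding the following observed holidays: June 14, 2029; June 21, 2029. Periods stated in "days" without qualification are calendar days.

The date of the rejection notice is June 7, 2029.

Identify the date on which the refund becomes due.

November 13, 2029

Adding 5 calendar days to June 7, 2029 gives June 12, 2029, which is the last day of the replacement period.
The last day of the response period: 88 calendar days after June 12, 2029 is September 8, 2029.
The last day of the notice period: counting 3 business days from Saturday, September 8, 2029 (Sep 10, Sep 11, Sep 12, skipping weekends) reaches Wednesday, September 12, 2029.
Adding 62 calendar days to September 12, 2029 gives November 13, 2029, which is the date on which the refund becomes due. November 13, 2029 is a Tuesday and is not a listed holiday, so no roll-forward applies.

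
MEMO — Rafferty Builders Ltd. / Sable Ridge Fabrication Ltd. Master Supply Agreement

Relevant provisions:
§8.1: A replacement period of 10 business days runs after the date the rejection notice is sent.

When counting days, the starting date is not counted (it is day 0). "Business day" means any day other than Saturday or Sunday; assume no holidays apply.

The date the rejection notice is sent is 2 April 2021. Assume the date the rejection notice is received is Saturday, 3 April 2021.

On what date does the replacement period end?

16 April 2021

The last day of the replacement period: counting 10 business days from Friday, 2 April 2021 (Apr 5, Apr 6, Apr 7, Apr 8, Apr 9, Apr 12, Apr 13, Apr 14, Apr 15, Apr 16, skipping weekends) reaches Friday, 16 April 2021.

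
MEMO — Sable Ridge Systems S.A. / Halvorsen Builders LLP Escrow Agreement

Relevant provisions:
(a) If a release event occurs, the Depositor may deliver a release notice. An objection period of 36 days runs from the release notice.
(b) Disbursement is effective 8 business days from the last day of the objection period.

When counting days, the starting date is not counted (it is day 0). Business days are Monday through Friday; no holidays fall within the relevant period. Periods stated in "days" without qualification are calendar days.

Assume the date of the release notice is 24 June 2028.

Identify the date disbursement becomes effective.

9 August 2028

The last day of the objection period: 36 calendar days after 24 June 2028 is 30 July 2028.
From Sunday, 30 July 2028, 8 business days (Jul 31, Aug 1, Aug 2, Aug 3, Aug 4, Aug 7, Aug 8, Aug 9, skipping weekends) brings us to Wednesday, 9 August 2028, which is the date disbursement becomes effective.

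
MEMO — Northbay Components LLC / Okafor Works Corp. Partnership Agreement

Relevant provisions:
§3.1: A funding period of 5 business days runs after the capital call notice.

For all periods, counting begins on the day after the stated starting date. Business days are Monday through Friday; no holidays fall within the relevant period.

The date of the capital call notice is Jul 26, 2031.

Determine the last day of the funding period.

Aug 1, 2031

From Saturday, Jul 26, 2031, 5 business days (Jul 28, Jul 29, Jul 30, Jul 31, Aug 1, skipping weekends) brings us to Friday, Aug 1, 2031, which is the last day of the funding period.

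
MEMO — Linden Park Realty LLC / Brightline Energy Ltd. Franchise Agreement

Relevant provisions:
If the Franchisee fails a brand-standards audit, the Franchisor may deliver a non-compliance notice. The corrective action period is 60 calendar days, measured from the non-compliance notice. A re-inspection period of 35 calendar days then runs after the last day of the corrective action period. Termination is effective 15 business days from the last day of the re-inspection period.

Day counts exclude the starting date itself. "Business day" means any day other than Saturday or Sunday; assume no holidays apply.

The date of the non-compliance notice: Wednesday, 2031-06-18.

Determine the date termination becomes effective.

The last day of the corrective action period: 60 calendar days after 2031-06-18 is 2031-08-17.
Adding 35 calendar days to 2031-08-17 gives 2031-09-21, which is the last day of the re-inspection period.
From Sunday, 2031-09-21, 15 business days (Sep 22, Sep 23, Sep 24, Sep 25, …, Oct 8, Oct 9, Oct 10, skipping weekends) brings us to Friday, 2031-10-10, which is the date termination becomes effective.

2031-10-10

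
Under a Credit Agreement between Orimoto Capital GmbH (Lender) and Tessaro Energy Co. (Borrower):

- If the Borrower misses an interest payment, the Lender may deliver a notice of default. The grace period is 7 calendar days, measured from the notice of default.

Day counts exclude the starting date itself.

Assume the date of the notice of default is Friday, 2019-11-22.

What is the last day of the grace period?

2019-11-29

The last day of the grace period: 2019-11-22 + 7 days = 2019-11-29.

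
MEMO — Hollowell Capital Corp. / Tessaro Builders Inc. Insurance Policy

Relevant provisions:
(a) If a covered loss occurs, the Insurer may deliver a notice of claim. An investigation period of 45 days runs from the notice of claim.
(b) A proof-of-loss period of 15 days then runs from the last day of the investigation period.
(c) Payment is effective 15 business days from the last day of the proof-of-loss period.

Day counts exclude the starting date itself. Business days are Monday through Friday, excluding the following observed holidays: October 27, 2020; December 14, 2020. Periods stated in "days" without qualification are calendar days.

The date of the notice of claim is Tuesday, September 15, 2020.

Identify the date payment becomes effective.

The last day of the investigation period: 45 calendar days after September 15, 2020 is October 30, 2020.
The last day of the proof-of-loss period: October 30, 2020 + 15 days = November 14, 2020.
The date payment becomes effective: 15 business days after Saturday, November 14, 2020, skipping weekends — Nov 16, Nov 17, Nov 18, Nov 19, …, Dec 2, Dec 3, Dec 4 — lands on Friday, December 4, 2020.

December 4, 2020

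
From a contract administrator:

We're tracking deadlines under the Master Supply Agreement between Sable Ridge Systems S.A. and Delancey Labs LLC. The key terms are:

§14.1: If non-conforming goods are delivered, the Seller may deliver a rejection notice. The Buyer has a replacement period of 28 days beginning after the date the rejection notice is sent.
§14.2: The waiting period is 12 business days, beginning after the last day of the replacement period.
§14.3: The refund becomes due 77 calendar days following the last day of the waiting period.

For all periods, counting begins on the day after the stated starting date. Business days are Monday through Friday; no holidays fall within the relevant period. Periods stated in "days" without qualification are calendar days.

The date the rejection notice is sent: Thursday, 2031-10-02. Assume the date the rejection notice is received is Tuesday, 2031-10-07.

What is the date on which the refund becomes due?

2032-02-02

The last day of the replacement period: 28 calendar days after 2031-10-02 is 2031-10-30.
The last day of the waiting period: counting 12 business days from Thursday, 2031-10-30 (Oct 31, Nov 3, Nov 4, Nov 5, …, Nov 13, Nov 14, Nov 17, skipping weekends) reaches Monday, 2031-11-17.
The date on which the refund becomes due: 2031-11-17 + 77 days = 2032-02-02.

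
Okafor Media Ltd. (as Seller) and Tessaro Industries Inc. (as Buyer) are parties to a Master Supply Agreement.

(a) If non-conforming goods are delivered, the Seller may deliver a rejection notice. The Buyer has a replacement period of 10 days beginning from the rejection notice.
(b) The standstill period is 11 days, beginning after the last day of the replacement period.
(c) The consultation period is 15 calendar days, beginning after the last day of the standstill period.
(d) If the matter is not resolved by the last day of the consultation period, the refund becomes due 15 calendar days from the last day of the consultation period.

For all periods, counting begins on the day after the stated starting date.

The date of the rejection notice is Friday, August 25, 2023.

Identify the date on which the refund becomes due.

Adding 10 calendar days to August 25, 2023 gives September 4, 2023, which is the last day of the replacement period.
The last day of the standstill period: 11 calendar days after September 4, 2023 is September 15, 2023.
The last day of the consultation period: 15 calendar days after September 15, 2023 is September 30, 2023.
Adding 15 calendar days to September 30, 2023 gives October 15, 2023, which is the date on which the refund becomes due.

October 15, 2023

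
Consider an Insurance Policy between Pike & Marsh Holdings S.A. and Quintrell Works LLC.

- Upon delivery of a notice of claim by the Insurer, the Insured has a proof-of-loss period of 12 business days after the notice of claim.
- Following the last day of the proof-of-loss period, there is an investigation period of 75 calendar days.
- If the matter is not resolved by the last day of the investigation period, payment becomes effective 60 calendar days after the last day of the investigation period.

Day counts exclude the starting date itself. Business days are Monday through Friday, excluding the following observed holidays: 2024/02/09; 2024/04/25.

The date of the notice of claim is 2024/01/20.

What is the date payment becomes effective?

The last day of the proof-of-loss period: counting 12 business days from Saturday, 2024/01/20 (Jan 22, Jan 23, Jan 24, Jan 25, …, Feb 2, Feb 5, Feb 6, skipping weekends) reaches Tuesday, 2024/02/06.
The last day of the investigation period: 75 calendar days after 2024/02/06 is 2024/04/21.
The date payment becomes effective: 60 calendar days after 2024/04/21 is 2024/06/20.

2024/06/20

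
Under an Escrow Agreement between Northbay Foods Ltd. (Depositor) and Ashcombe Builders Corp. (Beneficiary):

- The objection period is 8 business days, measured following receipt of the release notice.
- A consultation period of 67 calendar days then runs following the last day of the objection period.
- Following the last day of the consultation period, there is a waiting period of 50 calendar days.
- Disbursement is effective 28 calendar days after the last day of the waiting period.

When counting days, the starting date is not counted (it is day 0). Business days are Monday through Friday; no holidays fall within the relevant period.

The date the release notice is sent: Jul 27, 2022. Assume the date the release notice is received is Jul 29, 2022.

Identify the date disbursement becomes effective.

Jan 2, 2023

From Friday, Jul 29, 2022, 8 business days (Aug 1, Aug 2, Aug 3, Aug 4, Aug 5, Aug 8, Aug 9, Aug 10, skipping weekends) brings us to Wednesday, Aug 10, 2022, which is the last day of the objection period.
The last day of the consultation period: Aug 10, 2022 + 67 days = Oct 16, 2022.
The last day of the waiting period: 50 calendar days after Oct 16, 2022 is Dec 5, 2022.
The date disbursement becomes effective: 28 calendar days after Dec 5, 2022 is Jan 2, 2023.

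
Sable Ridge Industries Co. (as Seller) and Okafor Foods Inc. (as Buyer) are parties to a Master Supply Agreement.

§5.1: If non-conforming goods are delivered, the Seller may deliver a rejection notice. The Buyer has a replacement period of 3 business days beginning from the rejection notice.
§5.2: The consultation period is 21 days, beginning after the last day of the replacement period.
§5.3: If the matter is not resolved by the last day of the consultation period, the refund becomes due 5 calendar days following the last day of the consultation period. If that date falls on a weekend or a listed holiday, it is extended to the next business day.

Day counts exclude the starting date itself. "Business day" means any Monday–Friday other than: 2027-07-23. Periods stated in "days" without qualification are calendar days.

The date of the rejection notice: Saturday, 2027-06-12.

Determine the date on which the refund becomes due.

The last day of the replacement period: 3 business days after Saturday, 2027-06-12, skipping weekends — Jun 14, Jun 15, Jun 16 — lands on Wednesday, 2027-06-16.
The last day of the consultation period: 2027-06-16 + 21 days = 2027-07-07.
Adding 5 calendar days to 2027-07-07 gives 2027-07-12, which is the date on which the refund becomes due. 2027-07-12 is a Monday and is not a listed holiday, so no roll-forward applies.

2027-07-12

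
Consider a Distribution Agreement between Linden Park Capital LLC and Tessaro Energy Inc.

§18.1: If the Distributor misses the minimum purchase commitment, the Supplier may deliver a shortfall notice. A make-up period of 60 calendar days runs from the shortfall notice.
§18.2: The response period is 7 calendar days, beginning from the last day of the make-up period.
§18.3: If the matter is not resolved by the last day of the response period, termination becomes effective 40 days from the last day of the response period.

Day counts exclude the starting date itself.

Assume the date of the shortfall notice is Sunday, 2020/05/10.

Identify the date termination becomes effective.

The last day of the make-up period: 60 calendar days after 2020/05/10 is 2020/07/09.
Adding 7 calendar days to 2020/07/09 gives 2020/07/16, which is the last day of the response period.
The date termination becomes effective: 2020/07/16 + 40 days = 2020/08/25.

2020/08/25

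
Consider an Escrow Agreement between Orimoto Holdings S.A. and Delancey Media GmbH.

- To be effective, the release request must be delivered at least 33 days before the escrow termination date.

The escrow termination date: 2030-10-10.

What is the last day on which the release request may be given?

2030-09-07

2030-10-10 minus 33 days is 2030-09-07.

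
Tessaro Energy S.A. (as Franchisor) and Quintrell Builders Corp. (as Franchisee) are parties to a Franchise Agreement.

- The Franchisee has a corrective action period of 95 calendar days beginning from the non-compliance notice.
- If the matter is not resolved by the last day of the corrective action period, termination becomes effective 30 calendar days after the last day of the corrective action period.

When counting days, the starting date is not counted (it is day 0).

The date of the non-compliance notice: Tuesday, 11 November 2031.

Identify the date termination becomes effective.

The last day of the corrective action period: 95 calendar days after 11 November 2031 is 14 February 2032.
The date termination becomes effective: 30 calendar days after 14 February 2032 is 15 March 2032.

15 March 2032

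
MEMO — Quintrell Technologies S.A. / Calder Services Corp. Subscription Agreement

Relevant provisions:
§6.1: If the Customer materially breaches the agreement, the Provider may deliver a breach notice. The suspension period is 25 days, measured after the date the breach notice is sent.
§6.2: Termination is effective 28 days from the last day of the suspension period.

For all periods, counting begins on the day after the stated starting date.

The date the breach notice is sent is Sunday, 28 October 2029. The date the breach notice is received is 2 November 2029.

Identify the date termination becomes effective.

The last day of the suspension period: 25 calendar days after 28 October 2029 is 22 November 2029.
Adding 28 calendar days to 22 November 2029 gives 20 December 2029, which is the date termination becomes effective.

20 December 2029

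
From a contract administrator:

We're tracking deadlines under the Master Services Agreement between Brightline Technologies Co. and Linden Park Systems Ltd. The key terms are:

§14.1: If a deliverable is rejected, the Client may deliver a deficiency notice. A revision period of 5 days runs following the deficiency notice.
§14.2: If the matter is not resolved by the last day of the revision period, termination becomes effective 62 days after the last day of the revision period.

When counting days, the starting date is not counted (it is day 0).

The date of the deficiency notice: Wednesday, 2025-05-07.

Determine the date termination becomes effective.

The last day of the revision period: 5 calendar days after 2025-05-07 is 2025-05-12.
The date termination becomes effective: 2025-05-12 + 62 days = 2025-07-13.

2025-07-13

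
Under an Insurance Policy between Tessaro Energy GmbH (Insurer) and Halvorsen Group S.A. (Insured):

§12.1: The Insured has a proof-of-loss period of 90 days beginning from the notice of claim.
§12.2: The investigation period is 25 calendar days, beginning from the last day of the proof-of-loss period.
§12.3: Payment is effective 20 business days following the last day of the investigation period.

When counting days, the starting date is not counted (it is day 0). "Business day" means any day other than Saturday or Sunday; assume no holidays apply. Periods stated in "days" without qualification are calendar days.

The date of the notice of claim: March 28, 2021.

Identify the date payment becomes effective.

Adding 90 calendar days to March 28, 2021 gives June 26, 2021, which is the last day of the proof-of-loss period.
The last day of the investigation period: 25 calendar days after June 26, 2021 is July 21, 2021.
From Wednesday, July 21, 2021, 20 business days (Jul 22, Jul 23, Jul 26, Jul 27, …, Aug 16, Aug 17, Aug 18, skipping weekends) brings us to Wednesday, August 18, 2021, which is the date payment becomes effective.

August 18, 2021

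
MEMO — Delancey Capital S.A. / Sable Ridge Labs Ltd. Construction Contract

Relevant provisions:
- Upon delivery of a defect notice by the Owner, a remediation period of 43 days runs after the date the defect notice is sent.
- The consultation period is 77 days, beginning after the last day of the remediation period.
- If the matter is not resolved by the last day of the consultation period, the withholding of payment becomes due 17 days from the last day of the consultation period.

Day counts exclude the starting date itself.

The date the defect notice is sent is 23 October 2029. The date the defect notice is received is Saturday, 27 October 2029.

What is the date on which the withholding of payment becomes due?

Adding 43 calendar days to 23 October 2029 gives 5 December 2029, which is the last day of the remediation period.
The last day of the consultation period: 77 calendar days after 5 December 2029 is 20 February 2030.
The date on which the withholding of payment becomes due: 17 calendar days after 20 February 2030 is 9 March 2030.

9 March 2030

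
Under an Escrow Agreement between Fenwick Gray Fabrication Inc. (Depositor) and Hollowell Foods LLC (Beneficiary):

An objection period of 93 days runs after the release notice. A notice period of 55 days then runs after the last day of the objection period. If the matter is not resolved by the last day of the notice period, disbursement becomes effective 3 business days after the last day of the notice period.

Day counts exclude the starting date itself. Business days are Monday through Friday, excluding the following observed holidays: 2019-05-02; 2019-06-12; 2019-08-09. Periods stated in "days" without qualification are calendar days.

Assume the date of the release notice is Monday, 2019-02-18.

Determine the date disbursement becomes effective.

2019-07-19

The last day of the objection period: 2019-02-18 + 93 days = 2019-05-22.
The last day of the notice period: 2019-05-22 + 55 days = 2019-07-16.
The date disbursement becomes effective: 3 business days after Tuesday, 2019-07-16, skipping weekends — Jul 17, Jul 18, Jul 19 — lands on Friday, 2019-07-19.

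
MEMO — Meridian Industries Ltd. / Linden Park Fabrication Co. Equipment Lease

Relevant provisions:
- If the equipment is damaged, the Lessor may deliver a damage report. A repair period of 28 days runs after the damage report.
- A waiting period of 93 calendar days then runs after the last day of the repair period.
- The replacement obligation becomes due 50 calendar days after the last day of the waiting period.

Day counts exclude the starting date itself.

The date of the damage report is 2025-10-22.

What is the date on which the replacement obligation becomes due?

2026-04-11

Adding 28 calendar days to 2025-10-22 gives 2025-11-19, which is the last day of the repair period.
The last day of the waiting period: 93 calendar days after 2025-11-19 is 2026-02-20.
The date on which the replacement obligation becomes due: 50 calendar days after 2026-02-20 is 2026-04-11.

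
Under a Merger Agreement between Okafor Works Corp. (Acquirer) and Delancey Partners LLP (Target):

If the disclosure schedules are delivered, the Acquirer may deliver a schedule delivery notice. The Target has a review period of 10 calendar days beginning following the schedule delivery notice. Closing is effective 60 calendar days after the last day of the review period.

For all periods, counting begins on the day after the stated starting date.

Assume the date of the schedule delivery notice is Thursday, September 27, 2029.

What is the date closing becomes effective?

December 6, 2029

Adding 10 calendar days to September 27, 2029 gives October 7, 2029, which is the last day of the review period.
The date closing becomes effective: October 7, 2029 + 60 days = December 6, 2029.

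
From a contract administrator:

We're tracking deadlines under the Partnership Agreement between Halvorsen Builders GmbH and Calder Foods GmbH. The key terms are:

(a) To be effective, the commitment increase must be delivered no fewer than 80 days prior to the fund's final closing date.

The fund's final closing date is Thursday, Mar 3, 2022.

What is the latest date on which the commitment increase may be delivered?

Mar 3, 2022 minus 80 days is Dec 13, 2021.

Dec 13, 2021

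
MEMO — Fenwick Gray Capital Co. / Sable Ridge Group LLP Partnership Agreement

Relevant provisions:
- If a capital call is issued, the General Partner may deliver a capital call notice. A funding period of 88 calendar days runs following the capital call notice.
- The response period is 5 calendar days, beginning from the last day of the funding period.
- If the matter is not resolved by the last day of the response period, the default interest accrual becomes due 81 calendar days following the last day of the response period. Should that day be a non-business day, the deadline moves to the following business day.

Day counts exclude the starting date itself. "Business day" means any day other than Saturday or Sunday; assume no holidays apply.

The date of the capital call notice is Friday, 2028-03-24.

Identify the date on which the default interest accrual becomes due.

The last day of the funding period: 2028-03-24 + 88 days = 2028-06-20.
The last day of the response period: 2028-06-20 + 5 days = 2028-06-25.
The date on which the default interest accrual becomes due: 2028-06-25 + 81 days = 2028-09-14. 2028-09-14 is a Thursday, so no roll-forward applies.

2028-09-14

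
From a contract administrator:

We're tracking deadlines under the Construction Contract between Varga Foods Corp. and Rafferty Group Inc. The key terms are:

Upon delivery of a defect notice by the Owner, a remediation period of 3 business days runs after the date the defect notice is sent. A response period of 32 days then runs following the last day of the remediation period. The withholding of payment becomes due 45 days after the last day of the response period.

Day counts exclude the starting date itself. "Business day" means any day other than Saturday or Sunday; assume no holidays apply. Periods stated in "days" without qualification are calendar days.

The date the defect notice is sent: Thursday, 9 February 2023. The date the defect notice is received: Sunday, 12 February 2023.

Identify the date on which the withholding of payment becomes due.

The last day of the remediation period: 3 business days after Thursday, 9 February 2023, skipping weekends — Feb 10, Feb 13, Feb 14 — lands on Tuesday, 14 February 2023.
The last day of the response period: 32 calendar days after 14 February 2023 is 18 March 2023.
The date on which the withholding of payment becomes due: 18 March 2023 + 45 days = 2 May 2023.

2 May 2023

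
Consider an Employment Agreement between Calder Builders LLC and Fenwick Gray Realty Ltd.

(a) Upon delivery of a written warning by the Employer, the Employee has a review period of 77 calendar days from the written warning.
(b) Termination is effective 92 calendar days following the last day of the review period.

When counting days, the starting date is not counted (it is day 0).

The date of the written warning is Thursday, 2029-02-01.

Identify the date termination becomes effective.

Adding 77 calendar days to 2029-02-01 gives 2029-04-19, which is the last day of the review period.
The date termination becomes effective: 92 calendar days after 2029-04-19 is 2029-07-20.

2029-07-20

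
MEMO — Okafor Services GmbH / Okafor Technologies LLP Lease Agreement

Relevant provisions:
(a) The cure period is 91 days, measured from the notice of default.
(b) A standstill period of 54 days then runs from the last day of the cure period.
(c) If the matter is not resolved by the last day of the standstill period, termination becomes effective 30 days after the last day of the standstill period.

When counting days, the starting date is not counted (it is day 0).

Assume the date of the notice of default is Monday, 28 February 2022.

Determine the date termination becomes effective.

22 August 2022

The last day of the cure period: 28 February 2022 + 91 days = 30 May 2022.
The last day of the standstill period: 30 May 2022 + 54 days = 23 July 2022.
The date termination becomes effective: 23 July 2022 + 30 days = 22 August 2022.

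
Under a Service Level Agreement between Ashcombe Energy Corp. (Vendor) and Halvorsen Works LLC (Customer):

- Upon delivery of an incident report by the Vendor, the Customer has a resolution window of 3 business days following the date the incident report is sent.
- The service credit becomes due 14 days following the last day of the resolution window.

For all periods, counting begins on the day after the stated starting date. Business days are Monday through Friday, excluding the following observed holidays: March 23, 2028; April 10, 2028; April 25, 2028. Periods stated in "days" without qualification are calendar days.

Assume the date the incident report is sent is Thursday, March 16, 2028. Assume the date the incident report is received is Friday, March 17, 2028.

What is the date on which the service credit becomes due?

From Thursday, March 16, 2028, 3 business days (Mar 17, Mar 20, Mar 21, skipping weekends) brings us to Tuesday, March 21, 2028, which is the last day of the resolution window.
The date on which the service credit becomes due: 14 calendar days after March 21, 2028 is April 4, 2028.

April 4, 2028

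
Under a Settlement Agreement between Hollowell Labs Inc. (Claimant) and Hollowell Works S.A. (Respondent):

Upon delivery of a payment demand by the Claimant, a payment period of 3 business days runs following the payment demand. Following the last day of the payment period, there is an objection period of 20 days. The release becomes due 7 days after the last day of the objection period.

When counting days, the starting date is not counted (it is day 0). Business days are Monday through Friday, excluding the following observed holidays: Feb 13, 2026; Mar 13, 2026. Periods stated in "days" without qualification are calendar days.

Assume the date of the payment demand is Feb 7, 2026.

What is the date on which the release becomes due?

From Saturday, Feb 7, 2026, 3 business days (Feb 9, Feb 10, Feb 11, skipping weekends) brings us to Wednesday, Feb 11, 2026, which is the last day of the payment period.
Adding 20 calendar days to Feb 11, 2026 gives Mar 3, 2026, which is the last day of the objection period.
Adding 7 calendar days to Mar 3, 2026 gives Mar 10, 2026, which is the date on which the release becomes due.

Mar 10, 2026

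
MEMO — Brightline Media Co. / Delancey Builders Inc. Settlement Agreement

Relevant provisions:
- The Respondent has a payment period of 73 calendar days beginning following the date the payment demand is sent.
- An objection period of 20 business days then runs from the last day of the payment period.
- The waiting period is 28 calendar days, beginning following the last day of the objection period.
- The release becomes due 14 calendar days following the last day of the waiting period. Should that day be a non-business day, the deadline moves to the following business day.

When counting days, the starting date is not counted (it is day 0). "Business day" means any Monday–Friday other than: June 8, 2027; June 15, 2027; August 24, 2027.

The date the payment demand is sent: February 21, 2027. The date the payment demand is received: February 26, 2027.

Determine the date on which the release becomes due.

July 14, 2027

Adding 73 calendar days to February 21, 2027 gives May 5, 2027, which is the last day of the payment period.
The last day of the objection period: 20 business days after Wednesday, May 5, 2027, skipping weekends — May 6, May 7, May 10, May 11, …, May 31, Jun 1, Jun 2 — lands on Wednesday, June 2, 2027.
The last day of the waiting period: 28 calendar days after June 2, 2027 is June 30, 2027.
Adding 14 calendar days to June 30, 2027 gives July 14, 2027, which is the date on which the release becomes due. July 14, 2027 is a Wednesday and is not a listed holiday, so no roll-forward applies.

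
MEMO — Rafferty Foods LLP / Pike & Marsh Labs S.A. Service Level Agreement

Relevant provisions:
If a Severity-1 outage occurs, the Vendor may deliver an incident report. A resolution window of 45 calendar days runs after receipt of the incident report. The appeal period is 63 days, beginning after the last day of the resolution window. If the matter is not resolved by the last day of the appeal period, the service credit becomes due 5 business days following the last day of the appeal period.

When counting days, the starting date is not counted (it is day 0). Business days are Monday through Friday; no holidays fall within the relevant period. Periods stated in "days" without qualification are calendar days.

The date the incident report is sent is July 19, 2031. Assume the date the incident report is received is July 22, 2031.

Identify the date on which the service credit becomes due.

November 14, 2031

The last day of the resolution window: 45 calendar days after July 22, 2031 is September 5, 2031.
The last day of the appeal period: September 5, 2031 + 63 days = November 7, 2031.
From Friday, November 7, 2031, 5 business days (Nov 10, Nov 11, Nov 12, Nov 13, Nov 14, skipping weekends) brings us to Friday, November 14, 2031, which is the date on which the service credit becomes due.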